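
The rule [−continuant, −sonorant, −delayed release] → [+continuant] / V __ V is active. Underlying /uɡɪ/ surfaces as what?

The only segment in the rule's environment that also matches [−continuant, −sonorant, −delayed release] is /ɡ/. Applying [+continuant] turns the voiced velar stop into /ɣ/ (voiced velar fricative), giving [uɣɪ].

[uɣɪ]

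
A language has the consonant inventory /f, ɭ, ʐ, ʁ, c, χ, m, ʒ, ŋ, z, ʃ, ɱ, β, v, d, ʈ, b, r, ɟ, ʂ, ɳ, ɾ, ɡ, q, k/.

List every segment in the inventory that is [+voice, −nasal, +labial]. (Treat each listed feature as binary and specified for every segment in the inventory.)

Checking each segment against [+voice], [−nasal], [+labial]: /β/ (voiced bilabial fricative), /v/ (voiced labiodental fricative), /b/ (voiced bilabial stop) satisfy every feature; every other segment in the inventory fails at least one.

β, v, b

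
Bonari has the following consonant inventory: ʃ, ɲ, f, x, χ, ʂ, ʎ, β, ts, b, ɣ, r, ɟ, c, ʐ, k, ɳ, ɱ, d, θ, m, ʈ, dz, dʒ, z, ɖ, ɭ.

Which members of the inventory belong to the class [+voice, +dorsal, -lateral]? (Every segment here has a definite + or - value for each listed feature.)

ɲ, ɣ, ɟ

Checking each segment against [+voice], [+dorsal], [-lateral]: /ɲ/ (palatal nasal), /ɣ/ (voiced velar fricative), /ɟ/ (voiced palatal stop) satisfy every feature; every other segment in the inventory fails at least one.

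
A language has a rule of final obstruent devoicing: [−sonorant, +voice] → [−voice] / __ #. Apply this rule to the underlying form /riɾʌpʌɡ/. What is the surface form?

[riɾʌpʌk]

The only segment in the rule's environment that also matches [−sonorant, +voice] is /ɡ/. Applying [−voice] turns the voiced velar stop into /k/ (voiceless velar stop), giving [riɾʌpʌk].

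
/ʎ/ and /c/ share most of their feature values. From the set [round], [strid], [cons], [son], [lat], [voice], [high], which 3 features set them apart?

[sonorant], [voice], [lateral]

/ʎ/ is the palatal lateral approximant and /c/ is the voiceless palatal stop. Both are [-round], [-strident], [+consonantal], [+high]. /ʎ/ is [+sonorant] while /c/ is [-sonorant]; /ʎ/ is [+voice] while /c/ is [-voice]; /ʎ/ is [+lateral] while /c/ is [-lateral], so the distinguishing features are [sonorant], [voice], [lateral].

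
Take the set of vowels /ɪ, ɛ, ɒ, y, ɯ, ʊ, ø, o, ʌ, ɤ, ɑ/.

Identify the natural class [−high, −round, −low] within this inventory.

First, the [−high] segments are /ɛ, ɒ, ø, o, ʌ, ɤ, ɑ/.
Then [−round] gives /ɛ, ʌ, ɤ, ɑ/.
Among these, [−low] leaves /ɛ, ʌ, ɤ/.

ɛ, ʌ, ɤ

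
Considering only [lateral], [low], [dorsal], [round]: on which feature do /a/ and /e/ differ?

The two segments share [−lateral], [+dorsal], [−round]. The only feature from the list on which they differ: /a/ is [+low] while /e/ is [−low].

[low]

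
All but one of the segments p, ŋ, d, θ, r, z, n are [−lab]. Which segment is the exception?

p

Every segment except /p/ is [−labial]. /p/ (voiceless bilabial stop) is [+labial], so it is the exception.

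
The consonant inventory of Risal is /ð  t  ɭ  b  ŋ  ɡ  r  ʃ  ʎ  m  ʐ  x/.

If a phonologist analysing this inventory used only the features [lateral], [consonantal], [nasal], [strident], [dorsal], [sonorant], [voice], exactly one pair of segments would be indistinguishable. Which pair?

b, ð

/b/ (voiced bilabial stop) and /ð/ (voiced dental fricative) are both [−lateral], [+consonantal], [−nasal], [−strident], [−dorsal], [−sonorant], [+voice], so none of the listed features separates them. (They do differ in [continuant], [labial] and [coronal], which are not among the given features.) Every other pair in the inventory differs on at least one listed feature.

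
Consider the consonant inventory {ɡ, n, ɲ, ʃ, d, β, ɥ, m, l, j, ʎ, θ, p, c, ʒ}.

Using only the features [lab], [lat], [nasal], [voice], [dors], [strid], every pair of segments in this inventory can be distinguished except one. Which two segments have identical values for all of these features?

ɡ, j

On the given features, /ɡ/ and /j/ have an identical profile: [−labial], [−lateral], [−nasal], [+voice], [+dorsal], [−strident]. No other two segments in the inventory coincide on all 6 features. (They do differ in [sonorant], [continuant] and [back], which are not among the given features.)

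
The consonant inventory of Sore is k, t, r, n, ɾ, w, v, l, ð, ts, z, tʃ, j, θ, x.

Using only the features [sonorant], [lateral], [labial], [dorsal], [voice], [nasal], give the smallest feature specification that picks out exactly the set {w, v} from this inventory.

[+labial]

Every target segment is [+labial] and no other inventory member is, so one feature is enough.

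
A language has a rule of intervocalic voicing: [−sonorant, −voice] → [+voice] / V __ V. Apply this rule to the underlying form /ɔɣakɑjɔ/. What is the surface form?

[ɔɣaɡɑjɔ]

The only segment in the rule's environment that also matches [−sonorant, −voice] is /k/. Applying [+voice] turns the voiceless velar stop into /ɡ/ (voiced velar stop), giving [ɔɣaɡɑjɔ].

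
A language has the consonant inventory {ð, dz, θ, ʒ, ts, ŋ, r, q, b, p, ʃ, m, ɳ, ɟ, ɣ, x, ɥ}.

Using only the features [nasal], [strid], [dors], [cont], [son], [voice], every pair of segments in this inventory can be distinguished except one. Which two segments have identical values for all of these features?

On the given features, /m/ and /ɳ/ have an identical profile: [+nasal], [-strident], [-dorsal], [-continuant], [+sonorant], [+voice]. No other two segments in the inventory coincide on all 6 features. (They do differ in [labial] and [coronal], which are not among the given features.)

m, ɳ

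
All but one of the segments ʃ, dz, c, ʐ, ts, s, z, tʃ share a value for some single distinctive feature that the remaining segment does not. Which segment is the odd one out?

The remaining segments after removing /c/ share [+strident]; /c/ (voiceless palatal stop) is [−strident]. For every other candidate removal, the leftover set fails to share any single feature value that the removed segment lacks.

c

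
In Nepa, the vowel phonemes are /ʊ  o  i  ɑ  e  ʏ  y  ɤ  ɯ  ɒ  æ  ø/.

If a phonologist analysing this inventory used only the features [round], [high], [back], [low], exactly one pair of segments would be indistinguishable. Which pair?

ʏ, y

Both /ʏ/ and /y/ are [+round], [+high], [−back], [−low]. Since the list omits [tense] — which does distinguish the high front rounded lax vowel from the high front rounded tense vowel — this pair collapses; all other pairs remain distinct.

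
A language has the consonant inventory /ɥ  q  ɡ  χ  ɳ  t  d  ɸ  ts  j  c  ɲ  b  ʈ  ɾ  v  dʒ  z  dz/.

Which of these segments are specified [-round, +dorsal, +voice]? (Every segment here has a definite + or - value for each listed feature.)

Among the inventory, the [-round] segments are /q, ɡ, χ, ɳ, t, d, ɸ, ts, j, c, ɲ, b, ʈ, ɾ, v, dʒ, z, dz/.
Then [+dorsal] gives /q, ɡ, χ, j, c, ɲ/.
Then [+voice] leaves /ɡ, j, ɲ/.

ɡ, j, ɲ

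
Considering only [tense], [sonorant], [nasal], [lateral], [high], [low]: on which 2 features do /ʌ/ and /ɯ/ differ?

/ʌ/ is the mid back unrounded lax vowel and /ɯ/ is the high back unrounded vowel. Both are [+sonorant], [-nasal], [-lateral], [-low]. /ʌ/ is [-high] while /ɯ/ is [+high]; /ʌ/ is [-tense] while /ɯ/ is [+tense], so the distinguishing features are [high], [tense].

[high], [tense]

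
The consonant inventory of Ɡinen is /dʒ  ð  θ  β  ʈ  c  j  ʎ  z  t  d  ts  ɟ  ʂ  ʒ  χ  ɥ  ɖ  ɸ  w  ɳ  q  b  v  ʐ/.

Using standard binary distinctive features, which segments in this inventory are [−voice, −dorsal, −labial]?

The [−voice] segments are /θ, ʈ, c, t, ts, ʂ, χ, ɸ, q/.
Intersecting with [−dorsal] gives /θ, ʈ, t, ts, ʂ, ɸ/.
Within that set, [−labial] leaves /θ, ʈ, t, ts, ʂ/.

θ, ʈ, t, ts, ʂ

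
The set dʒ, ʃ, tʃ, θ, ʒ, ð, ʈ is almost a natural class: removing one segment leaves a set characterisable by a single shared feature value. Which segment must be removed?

ʈ

[distributed] groups all but one: /tʃ, dʒ, ʒ, ʃ, θ, ð/ share [+distributed] while /ʈ/ (voiceless retroflex stop) alone is [−distributed]. Removing any other segment would not leave a single-feature class that excludes it.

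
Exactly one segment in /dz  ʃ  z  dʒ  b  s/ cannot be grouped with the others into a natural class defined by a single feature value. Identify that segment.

[strident] (equivalently [labial], [coronal]) groups all but one: /z, dʒ, s, dz, ʃ/ share [+strident] while /b/ (voiced bilabial stop) alone is [−strident]. Removing any other segment would not leave a single-feature class that excludes it.

b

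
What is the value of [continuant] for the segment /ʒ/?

[+continuant]

/ʒ/ is the voiced postalveolar fricative. The feature [continuant] marks segments produced without complete oral closure; /ʒ/ has this property, so it is [+continuant].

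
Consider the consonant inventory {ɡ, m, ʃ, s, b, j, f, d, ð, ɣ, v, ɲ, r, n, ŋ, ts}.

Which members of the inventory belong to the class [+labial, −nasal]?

Eliminate segments failing any feature: /ɡ, ʃ, s, j, d, ð, ɣ, ɲ, r, n, ŋ, ts/ are [−labial]; /m/ is [+nasal]. The remaining /b, f, v/ satisfy [+labial], [−nasal].

b, f, v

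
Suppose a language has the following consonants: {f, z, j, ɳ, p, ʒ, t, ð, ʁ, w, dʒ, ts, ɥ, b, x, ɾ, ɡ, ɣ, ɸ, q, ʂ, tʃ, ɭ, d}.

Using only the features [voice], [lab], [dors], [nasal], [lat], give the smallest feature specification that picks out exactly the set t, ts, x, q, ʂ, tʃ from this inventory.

Every target segment is [-voice], [-labial]; each remaining inventory member fails at least one of these. Each conjunct is needed — [-labial] alone would also admit /z, j, ɳ, ʒ, …/; [-voice] alone would also admit /f, p, ɸ/ — and no other single listed feature has exactly this extension, so two is the minimum.

[-voice, -lab]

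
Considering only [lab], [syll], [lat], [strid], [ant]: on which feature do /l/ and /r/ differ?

[lateral]

/l/ (alveolar lateral approximant) and /r/ (alveolar trill) agree on [−labial], [−syllabic], [−strident], [+anterior]. They differ on [lateral] (/l/ [+], /r/ [−]).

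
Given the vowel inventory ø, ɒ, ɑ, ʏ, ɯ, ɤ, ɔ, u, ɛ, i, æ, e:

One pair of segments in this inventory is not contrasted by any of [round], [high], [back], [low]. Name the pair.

ɛ, e

Both /ɛ/ and /e/ are [−round], [−high], [−back], [−low]. Since the list omits [tense] — which does distinguish the mid front unrounded lax vowel from the mid front unrounded tense vowel — this pair collapses; all other pairs remain distinct.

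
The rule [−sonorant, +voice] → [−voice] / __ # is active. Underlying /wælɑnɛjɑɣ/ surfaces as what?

The only segment in the rule's environment that also matches [−sonorant, +voice] is /ɣ/. Applying [−voice] turns the voiced velar fricative into /x/ (voiceless velar fricative), giving [wælɑnɛjɑx].

[wælɑnɛjɑx]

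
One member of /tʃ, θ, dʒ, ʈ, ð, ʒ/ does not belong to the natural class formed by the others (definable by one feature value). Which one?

ʈ

/ʒ, tʃ, dʒ, ð, θ/ are all [+distributed], but /ʈ/ (voiceless retroflex stop) is [−distributed]. No other single segment can be removed to leave a set sharing one feature value that the removed segment lacks, so /ʈ/ is the odd one out.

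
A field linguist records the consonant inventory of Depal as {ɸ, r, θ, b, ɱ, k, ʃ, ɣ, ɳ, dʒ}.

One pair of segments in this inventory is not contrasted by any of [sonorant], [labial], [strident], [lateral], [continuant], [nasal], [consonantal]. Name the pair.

Both /θ/ and /ɣ/ are [−sonorant], [−labial], [−strident], [−lateral], [+continuant], [−nasal], [+consonantal]. Since the list omits [voice], [coronal] and [dorsal] — which do distinguish the voiceless dental fricative from the voiced velar fricative — this pair collapses; all other pairs remain distinct.

θ, ɣ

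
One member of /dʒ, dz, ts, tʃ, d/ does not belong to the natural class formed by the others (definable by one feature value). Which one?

/dʒ, ts, dz, tʃ/ are all [+delayed release], but /d/ (voiced alveolar stop) is [-delayed release]. No other single segment can be removed to leave a set sharing one feature value that the removed segment lacks, so /d/ is the odd one out.

d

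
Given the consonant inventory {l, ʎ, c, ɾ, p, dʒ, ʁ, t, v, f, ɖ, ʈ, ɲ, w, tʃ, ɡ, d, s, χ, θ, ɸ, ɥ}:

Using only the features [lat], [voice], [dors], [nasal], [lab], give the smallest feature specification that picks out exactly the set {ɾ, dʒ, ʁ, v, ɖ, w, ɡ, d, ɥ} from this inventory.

The class [+voice], [−nasal], [−lateral] has exactly /ɾ, dʒ, ʁ, v, ɖ, w, ɡ, d, ɥ/ as its extension in this inventory. No smaller conjunction from the listed features achieves this: [−nasal, −lateral] alone would also admit /c, p, t, f, …/; [+voice, −lateral] alone would also admit /ɲ/; [+voice, −nasal] alone would also admit /l, ʎ/; and checking the remaining two-feature bundles turns up none with this extension.

[+voice, −nasal, −lat]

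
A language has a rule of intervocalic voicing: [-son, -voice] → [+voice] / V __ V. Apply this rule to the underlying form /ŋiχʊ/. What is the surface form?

The only segment in the rule's environment that also matches [-son, -voice] is /χ/. Applying [+voice] turns the voiceless uvular fricative into /ʁ/ (voiced uvular fricative), giving [ŋiʁʊ].

[ŋiʁʊ]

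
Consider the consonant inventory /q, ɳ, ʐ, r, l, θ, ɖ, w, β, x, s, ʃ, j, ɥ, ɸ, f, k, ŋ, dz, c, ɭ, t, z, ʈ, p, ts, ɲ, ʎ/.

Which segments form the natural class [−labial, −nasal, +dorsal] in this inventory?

Eliminate segments failing any feature: /ɳ, ŋ, ɲ/ are [+nasal]; /ʐ, r, l, θ, ɖ, s, ʃ, dz, ɭ, t, z, ʈ, ts/ are [−dorsal]; /w, β, ɥ, ɸ, f, p/ are [+labial]. The remaining /q, x, j, k, c, ʎ/ satisfy [−labial], [−nasal], [+dorsal].

q, x, j, k, c, ʎ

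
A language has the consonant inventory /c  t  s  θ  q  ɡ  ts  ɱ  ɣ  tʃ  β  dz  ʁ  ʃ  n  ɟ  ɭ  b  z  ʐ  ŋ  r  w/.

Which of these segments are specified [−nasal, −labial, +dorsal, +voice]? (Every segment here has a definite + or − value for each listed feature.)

Among the inventory, the [−nasal] segments are /c, t, s, θ, q, ɡ, ts, ɣ, tʃ, β, dz, ʁ, ʃ, ɟ, ɭ, b, z, ʐ, r, w/.
Within that set, [−labial] gives /c, t, s, θ, q, ɡ, ts, ɣ, tʃ, dz, ʁ, ʃ, ɟ, ɭ, z, ʐ, r/.
Among these, [+dorsal] gives /c, q, ɡ, ɣ, ʁ, ɟ/.
Then [+voice] leaves /ɡ, ɣ, ʁ, ɟ/.

ɡ, ɣ, ʁ, ɟ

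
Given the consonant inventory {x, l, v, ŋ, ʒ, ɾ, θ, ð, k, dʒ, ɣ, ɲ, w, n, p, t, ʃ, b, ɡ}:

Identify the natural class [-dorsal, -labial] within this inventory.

Eliminate segments failing any feature: /x, ŋ, k, ɣ, ɲ, w, ɡ/ are [+dorsal]; /v, p, b/ are [+labial]. The remaining /l, ʒ, ɾ, θ, ð, dʒ, n, t, ʃ/ satisfy [-dorsal], [-labial].

l, ʒ, ɾ, θ, ð, dʒ, n, t, ʃ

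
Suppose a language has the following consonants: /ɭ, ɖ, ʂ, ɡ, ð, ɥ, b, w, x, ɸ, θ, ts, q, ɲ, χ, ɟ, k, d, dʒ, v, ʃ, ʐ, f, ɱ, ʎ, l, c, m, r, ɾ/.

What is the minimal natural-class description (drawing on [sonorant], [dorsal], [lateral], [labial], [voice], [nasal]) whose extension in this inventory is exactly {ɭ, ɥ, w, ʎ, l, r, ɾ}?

Every target segment is [+sonorant], [−nasal]; each remaining inventory member fails at least one of these. Each conjunct is needed — [−nasal] alone would also admit /ɖ, ʂ, ɡ, ð, …/; [+sonorant] alone would also admit /ɲ, ɱ, m/ — and no other single listed feature has exactly this extension, so two is the minimum.

[+sonorant, −nasal]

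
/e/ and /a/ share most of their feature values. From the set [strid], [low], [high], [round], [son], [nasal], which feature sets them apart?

/e/ is the mid front unrounded tense vowel and /a/ is the low unrounded vowel. Both are [-strident], [-high], [-round], [+sonorant], [-nasal]. /e/ is [-low] while /a/ is [+low], so the distinguishing feature is [low].

[low]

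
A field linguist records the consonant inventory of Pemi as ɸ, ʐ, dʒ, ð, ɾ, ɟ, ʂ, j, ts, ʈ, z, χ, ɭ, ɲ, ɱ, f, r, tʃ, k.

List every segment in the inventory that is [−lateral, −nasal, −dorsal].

Checking each segment against [−lateral], [−nasal], [−dorsal]: /ɸ/ (voiceless bilabial fricative), /ʐ/ (voiced retroflex fricative), /dʒ/ (voiced postalveolar affricate), /ð/ (voiced dental fricative), /ɾ/ (alveolar tap), /ʂ/ (voiceless retroflex fricative), among others, satisfy every feature; every other segment in the inventory fails at least one.

ɸ, ʐ, dʒ, ð, ɾ, ʂ, ts, ʈ, z, f, r, tʃ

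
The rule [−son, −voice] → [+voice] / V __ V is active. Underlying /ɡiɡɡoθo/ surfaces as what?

/θ/ satisfies [−son, −voice] and sits in V __ V. The [+voice] counterpart of the voiceless dental fricative is /ð/. Other segments in /ɡiɡɡoθo/ either fail the structural description or are not in the environment, so the surface form is [ɡiɡɡoðo].

[ɡiɡɡoðo]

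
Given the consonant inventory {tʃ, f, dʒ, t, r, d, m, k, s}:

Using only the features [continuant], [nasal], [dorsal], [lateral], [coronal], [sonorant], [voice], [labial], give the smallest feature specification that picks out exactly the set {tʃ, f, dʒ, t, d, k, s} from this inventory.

[-sonorant]

/tʃ, f, dʒ, t, d, k, s/ are exactly the [-sonorant] segments in the inventory, so a single feature suffices.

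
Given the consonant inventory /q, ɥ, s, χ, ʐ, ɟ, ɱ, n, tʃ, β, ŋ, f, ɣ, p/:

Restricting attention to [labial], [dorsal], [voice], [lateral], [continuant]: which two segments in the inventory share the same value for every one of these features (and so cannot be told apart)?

ŋ, ɟ

/ŋ/ (velar nasal) and /ɟ/ (voiced palatal stop) are both [−labial], [+dorsal], [+voice], [−lateral], [−continuant], so none of the listed features separates them. (They do differ in [sonorant], [nasal] and [back], which are not among the given features.) Every other pair in the inventory differs on at least one listed feature.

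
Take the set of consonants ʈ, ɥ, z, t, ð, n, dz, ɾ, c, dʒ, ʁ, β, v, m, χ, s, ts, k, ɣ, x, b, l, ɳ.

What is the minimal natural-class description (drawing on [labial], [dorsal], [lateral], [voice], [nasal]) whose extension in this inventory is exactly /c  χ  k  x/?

[−voice, +dorsal]

The class [−voice], [+dorsal] has exactly /c, χ, k, x/ as its extension in this inventory. No smaller conjunction from the listed features achieves this: [+dorsal] alone would also admit /ɥ, ʁ, ɣ/; [−voice] alone would also admit /ʈ, t, s, ts/; and checking the remaining single features turns up none with this extension.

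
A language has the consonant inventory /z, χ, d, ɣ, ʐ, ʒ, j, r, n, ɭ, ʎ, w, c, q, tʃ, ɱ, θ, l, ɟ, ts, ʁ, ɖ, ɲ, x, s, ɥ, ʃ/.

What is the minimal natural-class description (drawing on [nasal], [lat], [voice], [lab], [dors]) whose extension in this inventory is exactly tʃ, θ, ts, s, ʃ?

[−voice, −dors]

/tʃ, θ, ts, s, ʃ/ are all [−voice], [−dorsal], and no other segment in the inventory matches both values. Dropping any one of them over-generates: [−dorsal] alone would also admit /z, d, ʐ, ʒ, …/; [−voice] alone would also admit /χ, c, q, x/. No other single listed feature picks out exactly this set either, so fewer than two features will not do.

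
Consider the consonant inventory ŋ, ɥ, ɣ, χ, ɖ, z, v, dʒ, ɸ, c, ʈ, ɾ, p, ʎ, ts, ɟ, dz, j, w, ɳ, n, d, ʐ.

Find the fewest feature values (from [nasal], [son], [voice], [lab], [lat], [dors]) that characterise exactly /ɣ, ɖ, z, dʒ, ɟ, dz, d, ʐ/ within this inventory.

[−son, +voice, −lab]

Every target segment is [−sonorant], [+voice], [−labial]; each remaining inventory member fails at least one of these. Each conjunct is needed — [+voice, −labial] alone would also admit /ŋ, ɾ, ʎ, j, …/; [−sonorant, −labial] alone would also admit /χ, c, ʈ, ts/; [−sonorant, +voice] alone would also admit /v/ — and no other combination of two listed features has exactly this extension, so three is the minimum.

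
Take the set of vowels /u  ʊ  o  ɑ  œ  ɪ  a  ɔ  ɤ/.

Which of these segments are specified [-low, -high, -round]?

Eliminate segments failing any feature: /u, ʊ, ɪ/ are [+high]; /o, œ, ɔ/ are [+round]; /ɑ, a/ are [+low]. The remaining /ɤ/ satisfy [-low], [-high], [-round].

ɤ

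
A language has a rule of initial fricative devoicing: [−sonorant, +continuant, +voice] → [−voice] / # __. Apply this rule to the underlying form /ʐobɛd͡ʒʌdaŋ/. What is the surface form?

[ʂobɛd͡ʒʌdaŋ]

The only segment in the rule's environment that also matches [−sonorant, +continuant, +voice] is /ʐ/. Applying [−voice] turns the voiced retroflex fricative into /ʂ/ (voiceless retroflex fricative), giving [ʂobɛd͡ʒʌdaŋ].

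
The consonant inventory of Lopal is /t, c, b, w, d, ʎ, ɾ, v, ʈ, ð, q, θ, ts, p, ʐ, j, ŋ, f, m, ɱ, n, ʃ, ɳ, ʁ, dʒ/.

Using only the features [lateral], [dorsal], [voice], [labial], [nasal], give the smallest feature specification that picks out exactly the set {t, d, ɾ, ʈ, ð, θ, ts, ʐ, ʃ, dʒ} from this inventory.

[-nasal, -labial, -dorsal]

Every target segment is [-nasal], [-labial], [-dorsal]; each remaining inventory member fails at least one of these. Each conjunct is needed — [-labial, -dorsal] alone would also admit /n, ɳ/; [-nasal, -dorsal] alone would also admit /b, v, p, f/; [-nasal, -labial] alone would also admit /c, ʎ, q, j, …/ — and no other combination of two listed features has exactly this extension, so three is the minimum.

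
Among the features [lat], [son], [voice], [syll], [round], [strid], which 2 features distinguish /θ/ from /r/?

/θ/ (voiceless dental fricative) and /r/ (alveolar trill) agree on [-lateral], [-syllabic], [-round], [-strident]. They differ on [sonorant] (/θ/ [-], /r/ [+]), [voice] (/θ/ [-], /r/ [+]).

[sonorant], [voice]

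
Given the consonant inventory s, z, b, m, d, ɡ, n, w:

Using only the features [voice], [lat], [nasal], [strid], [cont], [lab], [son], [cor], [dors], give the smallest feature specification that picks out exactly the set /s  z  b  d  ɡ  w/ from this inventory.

The target set is precisely the extension of [−nasal] in this inventory.

[−nasal]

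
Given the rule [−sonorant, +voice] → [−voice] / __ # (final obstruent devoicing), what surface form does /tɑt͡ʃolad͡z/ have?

Only the final segment /d͡z/ is both word-final and matches the structural description. It is a voiced alveolar affricate, so [−sonorant, +voice] holds; changing it to [−voice] with all other features held fixed yields /t͡s/ (voiceless alveolar affricate). No other segment meets both the structural description and the environment, so the output is [tɑt͡ʃolat͡s].

[tɑt͡ʃolat͡s]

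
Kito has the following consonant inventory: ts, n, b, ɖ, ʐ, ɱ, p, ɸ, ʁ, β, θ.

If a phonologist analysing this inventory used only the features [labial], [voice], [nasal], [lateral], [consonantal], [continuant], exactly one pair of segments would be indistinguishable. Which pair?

ʐ, ʁ

/ʐ/ (voiced retroflex fricative) and /ʁ/ (voiced uvular fricative) are both [-labial], [+voice], [-nasal], [-lateral], [+consonantal], [+continuant], so none of the listed features separates them. (They do differ in [coronal] and [dorsal], which are not among the given features.) Every other pair in the inventory differs on at least one listed feature.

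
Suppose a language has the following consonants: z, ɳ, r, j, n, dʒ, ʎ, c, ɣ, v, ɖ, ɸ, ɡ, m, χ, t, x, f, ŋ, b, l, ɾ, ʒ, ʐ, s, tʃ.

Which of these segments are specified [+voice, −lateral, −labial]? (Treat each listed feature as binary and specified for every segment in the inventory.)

z, ɳ, r, j, n, dʒ, ɣ, ɖ, ɡ, ŋ, ɾ, ʒ, ʐ

Checking each segment against [+voice], [−lateral], [−labial]: /z/ (voiced alveolar fricative), /ɳ/ (retroflex nasal), /r/ (alveolar trill), /j/ (palatal glide), /n/ (alveolar nasal), /dʒ/ (voiced postalveolar affricate), among others, satisfy every feature; every other segment in the inventory fails at least one.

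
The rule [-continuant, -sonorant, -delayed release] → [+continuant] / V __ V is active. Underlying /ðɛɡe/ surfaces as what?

Only /ɡ/ occurs between two vowels (/ɛ/ __ /e/) and matches the structural description. It is a voiced velar stop, so [-continuant, -sonorant, -delayed release] holds; changing it to [+continuant] with all other features held fixed yields /ɣ/ (voiced velar fricative). No other segment meets both the structural description and the environment, so the output is [ðɛɣe].

[ðɛɣe]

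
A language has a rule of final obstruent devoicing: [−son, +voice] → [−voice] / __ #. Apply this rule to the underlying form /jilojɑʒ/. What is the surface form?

[jilojɑʃ]

Only the final segment /ʒ/ is both word-final and matches the structural description. It is a voiced postalveolar fricative, so [−son, +voice] holds; changing it to [−voice] with all other features held fixed yields /ʃ/ (voiceless postalveolar fricative). No other segment meets both the structural description and the environment, so the output is [jilojɑʃ].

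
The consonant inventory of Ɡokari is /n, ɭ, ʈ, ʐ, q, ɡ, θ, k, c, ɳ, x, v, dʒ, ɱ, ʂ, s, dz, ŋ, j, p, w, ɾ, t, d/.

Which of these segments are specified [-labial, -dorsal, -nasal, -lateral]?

The [-labial] segments are /n, ɭ, ʈ, ʐ, q, ɡ, θ, k, c, ɳ, x, dʒ, ʂ, s, dz, ŋ, j, ɾ, t, d/.
Among these, [-dorsal] gives /n, ɭ, ʈ, ʐ, θ, ɳ, dʒ, ʂ, s, dz, ɾ, t, d/.
Of those, [-nasal] gives /ɭ, ʈ, ʐ, θ, dʒ, ʂ, s, dz, ɾ, t, d/.
Intersecting with [-lateral] leaves /ʈ, ʐ, θ, dʒ, ʂ, s, dz, ɾ, t, d/.

ʈ, ʐ, θ, dʒ, ʂ, s, dz, ɾ, t, d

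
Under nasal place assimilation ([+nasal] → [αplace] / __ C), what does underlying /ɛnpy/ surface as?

The only nasal preceding a consonant is /n/ before /p/. /p/ is [+labial], so /n/ → /m/, giving [ɛmpy].

[ɛmpy]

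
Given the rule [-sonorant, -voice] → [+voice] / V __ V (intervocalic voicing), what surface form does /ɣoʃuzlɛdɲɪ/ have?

[ɣoʒuzlɛdɲɪ]

Only /ʃ/ occurs between two vowels (/o/ __ /u/) and matches the structural description. It is a voiceless postalveolar fricative, so [-sonorant, -voice] holds; changing it to [+voice] with all other features held fixed yields /ʒ/ (voiced postalveolar fricative). No other segment meets both the structural description and the environment, so the output is [ɣoʒuzlɛdɲɪ].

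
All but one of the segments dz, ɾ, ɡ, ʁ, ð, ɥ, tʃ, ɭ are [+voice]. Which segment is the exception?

tʃ

/ɡ, ɾ, ɥ, ð, ɭ, ʁ, dz/ are all [+voice]; /tʃ/ (voiceless postalveolar affricate) is [-voice].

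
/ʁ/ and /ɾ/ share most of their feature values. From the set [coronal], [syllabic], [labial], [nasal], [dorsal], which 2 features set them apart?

/ʁ/ is the voiced uvular fricative and /ɾ/ is the alveolar tap. Both are [-syllabic], [-labial], [-nasal]. /ʁ/ is [-coronal] while /ɾ/ is [+coronal]; /ʁ/ is [+dorsal] while /ɾ/ is [-dorsal], so the distinguishing features are [coronal], [dorsal].

[coronal], [dorsal]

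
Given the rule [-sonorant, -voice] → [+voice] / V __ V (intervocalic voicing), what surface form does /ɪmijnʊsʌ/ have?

[ɪmijnʊzʌ]

/s/ satisfies [-sonorant, -voice] and sits in V __ V. The [+voice] counterpart of the voiceless alveolar fricative is /z/. Other segments in /ɪmijnʊsʌ/ either fail the structural description or are not in the environment, so the surface form is [ɪmijnʊzʌ].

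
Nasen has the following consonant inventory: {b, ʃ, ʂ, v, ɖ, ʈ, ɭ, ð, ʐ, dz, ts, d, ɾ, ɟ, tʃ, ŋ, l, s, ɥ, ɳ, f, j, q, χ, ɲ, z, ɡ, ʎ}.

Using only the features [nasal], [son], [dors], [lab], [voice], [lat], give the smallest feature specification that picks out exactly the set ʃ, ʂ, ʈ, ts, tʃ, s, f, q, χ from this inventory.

The target set is precisely the extension of [−voice] in this inventory.

[−voice]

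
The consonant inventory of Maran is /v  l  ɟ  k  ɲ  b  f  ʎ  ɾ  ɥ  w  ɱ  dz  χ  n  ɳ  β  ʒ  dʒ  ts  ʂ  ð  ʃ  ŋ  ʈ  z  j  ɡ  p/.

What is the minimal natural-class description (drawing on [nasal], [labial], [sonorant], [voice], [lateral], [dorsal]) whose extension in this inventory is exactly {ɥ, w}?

Every target segment is [+labial], [+dorsal]; each remaining inventory member fails at least one of these. Each conjunct is needed — [+dorsal] alone would also admit /ɟ, k, ɲ, ʎ, …/; [+labial] alone would also admit /v, b, f, ɱ, …/ — and no other single listed feature has exactly this extension, so two is the minimum.

[+labial, +dorsal]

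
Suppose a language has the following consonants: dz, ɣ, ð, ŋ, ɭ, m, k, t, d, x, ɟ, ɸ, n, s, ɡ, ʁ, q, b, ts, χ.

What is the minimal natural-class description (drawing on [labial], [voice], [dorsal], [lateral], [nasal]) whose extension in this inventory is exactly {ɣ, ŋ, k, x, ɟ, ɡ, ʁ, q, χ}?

/ɣ, ŋ, k, x, ɟ, ɡ, ʁ, q, χ/ are exactly the [+dorsal] segments in the inventory, so a single feature suffices.

[+dorsal]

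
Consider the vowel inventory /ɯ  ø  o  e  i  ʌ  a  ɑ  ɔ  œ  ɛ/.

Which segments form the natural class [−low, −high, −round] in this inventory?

e, ʌ, ɛ

Checking each segment against [−low], [−high], [−round]: /e/ (mid front unrounded tense vowel), /ʌ/ (mid back unrounded lax vowel), /ɛ/ (mid front unrounded lax vowel) satisfy every feature; every other segment in the inventory fails at least one.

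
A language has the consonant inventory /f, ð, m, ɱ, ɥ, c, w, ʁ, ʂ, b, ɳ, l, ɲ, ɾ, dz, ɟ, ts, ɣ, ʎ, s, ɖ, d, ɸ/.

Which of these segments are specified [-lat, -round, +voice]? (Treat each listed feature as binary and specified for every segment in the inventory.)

ð, m, ɱ, ʁ, b, ɳ, ɲ, ɾ, dz, ɟ, ɣ, ɖ, d

Among the inventory, the [-lateral] segments are /f, ð, m, ɱ, ɥ, c, w, ʁ, ʂ, b, ɳ, ɲ, ɾ, dz, ɟ, ts, ɣ, s, ɖ, d, ɸ/.
Of those, [-round] gives /f, ð, m, ɱ, c, ʁ, ʂ, b, ɳ, ɲ, ɾ, dz, ɟ, ts, ɣ, s, ɖ, d, ɸ/.
Among these, [+voice] leaves /ð, m, ɱ, ʁ, b, ɳ, ɲ, ɾ, dz, ɟ, ɣ, ɖ, d/.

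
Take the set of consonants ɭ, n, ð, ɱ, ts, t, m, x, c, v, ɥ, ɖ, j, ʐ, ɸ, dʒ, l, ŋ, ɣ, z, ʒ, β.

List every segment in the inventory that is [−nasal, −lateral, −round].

ð, ts, t, x, c, v, ɖ, j, ʐ, ɸ, dʒ, ɣ, z, ʒ, β

Eliminate segments failing any feature: /ɭ, l/ are [+lateral]; /n, ɱ, m, ŋ/ are [+nasal]; /ɥ/ is [+round]. The remaining /ð, ts, t, x, c, v, ɖ, j, ʐ, ɸ, dʒ, ɣ, z, ʒ, β/ satisfy [−nasal], [−lateral], [−round].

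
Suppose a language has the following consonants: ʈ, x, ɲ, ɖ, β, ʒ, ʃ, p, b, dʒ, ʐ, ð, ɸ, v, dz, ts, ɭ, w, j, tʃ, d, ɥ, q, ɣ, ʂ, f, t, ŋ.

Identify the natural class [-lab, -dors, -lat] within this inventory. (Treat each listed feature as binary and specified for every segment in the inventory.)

ʈ, ɖ, ʒ, ʃ, dʒ, ʐ, ð, dz, ts, tʃ, d, ʂ, t

Checking each segment against [-labial], [-dorsal], [-lateral]: /ʈ/ (voiceless retroflex stop), /ɖ/ (voiced retroflex stop), /ʒ/ (voiced postalveolar fricative), /ʃ/ (voiceless postalveolar fricative), /dʒ/ (voiced postalveolar affricate), /ʐ/ (voiced retroflex fricative), among others, satisfy every feature; every other segment in the inventory fails at least one.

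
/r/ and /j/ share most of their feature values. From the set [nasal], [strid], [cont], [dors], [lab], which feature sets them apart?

[dorsal]

The two segments share [-nasal], [-strident], [+continuant], [-labial]. The only feature from the list on which they differ: /r/ is [-dorsal] while /j/ is [+dorsal].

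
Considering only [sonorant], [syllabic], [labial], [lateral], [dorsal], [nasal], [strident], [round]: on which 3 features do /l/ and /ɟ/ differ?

The two segments share [−syllabic], [−labial], [−nasal], [−strident], [−round]. The only features from the list on which they differ: /l/ is [+sonorant] while /ɟ/ is [−sonorant]; /l/ is [+lateral] while /ɟ/ is [−lateral]; /l/ is [−dorsal] while /ɟ/ is [+dorsal].

[sonorant], [lateral], [dorsal]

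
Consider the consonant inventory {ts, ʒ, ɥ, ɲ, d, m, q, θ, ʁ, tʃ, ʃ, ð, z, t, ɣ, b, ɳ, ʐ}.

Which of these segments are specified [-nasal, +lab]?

ɥ, b

Checking each segment against [-nasal], [+labial]: /ɥ/ (labial-palatal glide), /b/ (voiced bilabial stop) satisfy every feature; every other segment in the inventory fails at least one.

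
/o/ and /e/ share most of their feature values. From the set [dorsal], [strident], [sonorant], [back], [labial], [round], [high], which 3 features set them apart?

/o/ (mid back rounded tense vowel) and /e/ (mid front unrounded tense vowel) agree on [+dorsal], [-strident], [+sonorant], [-high]. They differ on [labial] (/o/ [+], /e/ [-]), [round] (/o/ [+], /e/ [-]), [back] (/o/ [+], /e/ [-]).

[labial], [round], [back]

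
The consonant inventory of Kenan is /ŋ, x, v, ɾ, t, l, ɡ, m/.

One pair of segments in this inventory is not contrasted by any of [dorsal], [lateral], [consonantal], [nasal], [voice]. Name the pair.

ɾ, v

On the given features, /ɾ/ and /v/ have an identical profile: [−dorsal], [−lateral], [+consonantal], [−nasal], [+voice]. No other two segments in the inventory coincide on all 5 features. (They do differ in [sonorant], [labial] and [coronal], which are not among the given features.)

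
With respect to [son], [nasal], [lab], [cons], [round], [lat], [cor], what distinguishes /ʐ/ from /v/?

/ʐ/ is the voiced retroflex fricative and /v/ is the voiced labiodental fricative. Both are [-sonorant], [-nasal], [+consonantal], [-round], [-lateral]. /ʐ/ is [-labial] while /v/ is [+labial]; /ʐ/ is [+coronal] while /v/ is [-coronal], so the distinguishing features are [labial], [coronal].

[labial], [coronal]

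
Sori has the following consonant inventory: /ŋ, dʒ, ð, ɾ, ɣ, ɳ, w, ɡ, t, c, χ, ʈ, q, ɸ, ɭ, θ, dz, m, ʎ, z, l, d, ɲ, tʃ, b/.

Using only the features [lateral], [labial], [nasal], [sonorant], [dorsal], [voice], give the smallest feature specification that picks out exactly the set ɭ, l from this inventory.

/ɭ, l/ are all [+lateral], [−dorsal], and no other segment in the inventory matches both values. Dropping any one of them over-generates: [−dorsal] alone would also admit /dʒ, ð, ɾ, ɳ, …/; [+lateral] alone would also admit /ʎ/. No other single listed feature picks out exactly this set either, so fewer than two features will not do.

[+lateral, −dorsal]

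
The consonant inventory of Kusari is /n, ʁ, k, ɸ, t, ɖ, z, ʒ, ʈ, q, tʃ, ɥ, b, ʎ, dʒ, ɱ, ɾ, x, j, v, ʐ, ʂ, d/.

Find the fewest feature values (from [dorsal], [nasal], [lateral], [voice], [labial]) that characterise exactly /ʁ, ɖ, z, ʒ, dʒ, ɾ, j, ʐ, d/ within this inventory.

[+voice, −nasal, −lateral, −labial]

The class [+voice], [−nasal], [−lateral], [−labial] has exactly /ʁ, ɖ, z, ʒ, dʒ, ɾ, j, ʐ, d/ as its extension in this inventory. No smaller conjunction from the listed features achieves this: [−nasal, −lateral, −labial] alone would also admit /k, t, ʈ, q, …/; [+voice, −lateral, −labial] alone would also admit /n/; [+voice, −nasal, −labial] alone would also admit /ʎ/; [+voice, −nasal, −lateral] alone would also admit /ɥ, b, v/; and checking the remaining three-feature bundles turns up none with this extension.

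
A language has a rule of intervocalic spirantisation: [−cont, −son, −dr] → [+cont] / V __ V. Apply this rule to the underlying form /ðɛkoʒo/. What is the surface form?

[ðɛxoʒo]

Only /k/ occurs between two vowels (/ɛ/ __ /o/) and matches the structural description. It is a voiceless velar stop, so [−cont, −son, −dr] holds; changing it to [+continuant] with all other features held fixed yields /x/ (voiceless velar fricative). No other segment meets both the structural description and the environment, so the output is [ðɛxoʒo].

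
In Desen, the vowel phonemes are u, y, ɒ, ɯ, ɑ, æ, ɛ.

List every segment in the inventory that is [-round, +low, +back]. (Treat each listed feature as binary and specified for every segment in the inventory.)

ɑ

Among the inventory, the [-round] segments are /ɯ, ɑ, æ, ɛ/.
Within that set, [+low] gives /ɑ, æ/.
Within that set, [+back] leaves /ɑ/.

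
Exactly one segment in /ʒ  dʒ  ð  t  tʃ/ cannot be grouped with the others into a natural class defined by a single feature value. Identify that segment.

t

[distributed] groups all but one: /dʒ, ʒ, ð, tʃ/ share [+distributed] while /t/ (voiceless alveolar stop) alone is [−distributed]. Removing any other segment would not leave a single-feature class that excludes it.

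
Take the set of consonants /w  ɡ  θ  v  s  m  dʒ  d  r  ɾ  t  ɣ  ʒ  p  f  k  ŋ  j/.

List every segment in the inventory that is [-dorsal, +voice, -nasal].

v, dʒ, d, r, ɾ, ʒ

The [-dorsal] segments are /θ, v, s, m, dʒ, d, r, ɾ, t, ʒ, p, f/.
Among these, [+voice] gives /v, m, dʒ, d, r, ɾ, ʒ/.
Intersecting with [-nasal] leaves /v, dʒ, d, r, ɾ, ʒ/.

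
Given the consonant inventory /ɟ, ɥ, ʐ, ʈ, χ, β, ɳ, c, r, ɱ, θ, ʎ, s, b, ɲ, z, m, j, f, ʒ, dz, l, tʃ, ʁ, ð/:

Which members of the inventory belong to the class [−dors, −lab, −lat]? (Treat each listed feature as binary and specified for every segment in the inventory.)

ʐ, ʈ, ɳ, r, θ, s, z, ʒ, dz, tʃ, ð

Eliminate segments failing any feature: /ɟ, ɥ, χ, c, ʎ, ɲ, j, ʁ/ are [+dorsal]; /β, ɱ, b, m, f/ are [+labial]; /l/ is [+lateral]. The remaining /ʐ, ʈ, ɳ, r, θ, s, z, ʒ, dz, tʃ, ð/ satisfy [−dorsal], [−labial], [−lateral].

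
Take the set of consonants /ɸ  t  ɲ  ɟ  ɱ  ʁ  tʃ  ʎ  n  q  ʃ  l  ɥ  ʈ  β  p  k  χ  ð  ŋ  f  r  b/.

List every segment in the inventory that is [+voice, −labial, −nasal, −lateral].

ɟ, ʁ, ð, r

Eliminate segments failing any feature: /ɸ, t, tʃ, q, ʃ, ʈ, p, k, χ, f/ are [−voice]; /ɲ, n, ŋ/ are [+nasal]; /ɱ, ɥ, β, b/ are [+labial]; /ʎ, l/ are [+lateral]. The remaining /ɟ, ʁ, ð, r/ satisfy [+voice], [−labial], [−nasal], [−lateral].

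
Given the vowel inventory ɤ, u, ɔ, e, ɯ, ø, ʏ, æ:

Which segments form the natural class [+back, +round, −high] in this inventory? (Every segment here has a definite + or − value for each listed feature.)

ɔ

Checking each segment against [+back], [+round], [−high]: /ɔ/ (mid back rounded lax vowel) satisfies every feature; every other segment in the inventory fails at least one.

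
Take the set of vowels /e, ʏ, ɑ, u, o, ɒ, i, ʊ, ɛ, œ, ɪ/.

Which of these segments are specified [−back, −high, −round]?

The [−back] segments are /e, ʏ, i, ɛ, œ, ɪ/.
Then [−high] gives /e, ɛ, œ/.
Then [−round] leaves /e, ɛ/.

e, ɛ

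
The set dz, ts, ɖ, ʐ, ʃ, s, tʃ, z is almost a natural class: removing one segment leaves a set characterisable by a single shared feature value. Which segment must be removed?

ɖ

[strident] groups all but one: /ʐ, ts, z, s, tʃ, ʃ, dz/ share [+strident] while /ɖ/ (voiced retroflex stop) alone is [−strident]. Removing any other segment would not leave a single-feature class that excludes it.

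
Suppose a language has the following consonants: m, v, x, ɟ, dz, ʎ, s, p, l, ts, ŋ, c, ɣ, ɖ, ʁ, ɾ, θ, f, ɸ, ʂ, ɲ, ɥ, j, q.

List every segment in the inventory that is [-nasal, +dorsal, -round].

x, ɟ, ʎ, c, ɣ, ʁ, j, q

Checking each segment against [-nasal], [+dorsal], [-round]: /x/ (voiceless velar fricative), /ɟ/ (voiced palatal stop), /ʎ/ (palatal lateral approximant), /c/ (voiceless palatal stop), /ɣ/ (voiced velar fricative), /ʁ/ (voiced uvular fricative), among others, satisfy every feature; every other segment in the inventory fails at least one.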